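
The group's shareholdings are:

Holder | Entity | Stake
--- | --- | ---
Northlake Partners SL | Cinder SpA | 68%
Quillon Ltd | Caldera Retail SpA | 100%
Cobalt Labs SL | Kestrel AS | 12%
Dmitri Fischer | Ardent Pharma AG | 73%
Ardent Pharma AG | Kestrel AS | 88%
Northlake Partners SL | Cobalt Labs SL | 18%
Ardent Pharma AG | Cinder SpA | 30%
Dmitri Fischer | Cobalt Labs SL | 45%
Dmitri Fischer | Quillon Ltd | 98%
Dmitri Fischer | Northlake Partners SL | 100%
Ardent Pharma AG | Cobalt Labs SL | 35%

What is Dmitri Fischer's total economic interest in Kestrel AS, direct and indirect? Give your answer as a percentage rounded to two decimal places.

Dmitri reaches Kestrel along 4 paths.
Via Ardent → Cobalt: 73% × 35% × 12% = 3.066%.
Via Northlake → Cobalt: 100% × 18% × 12% = 2.16%.
Via Cobalt: 45% × 12% = 5.4%.
Via Ardent: 73% × 88% = 64.24%.
Total: 3.066% + 2.16% + 5.4% + 64.24% = 74.866%.
Rounded: 74.87%.

74.87%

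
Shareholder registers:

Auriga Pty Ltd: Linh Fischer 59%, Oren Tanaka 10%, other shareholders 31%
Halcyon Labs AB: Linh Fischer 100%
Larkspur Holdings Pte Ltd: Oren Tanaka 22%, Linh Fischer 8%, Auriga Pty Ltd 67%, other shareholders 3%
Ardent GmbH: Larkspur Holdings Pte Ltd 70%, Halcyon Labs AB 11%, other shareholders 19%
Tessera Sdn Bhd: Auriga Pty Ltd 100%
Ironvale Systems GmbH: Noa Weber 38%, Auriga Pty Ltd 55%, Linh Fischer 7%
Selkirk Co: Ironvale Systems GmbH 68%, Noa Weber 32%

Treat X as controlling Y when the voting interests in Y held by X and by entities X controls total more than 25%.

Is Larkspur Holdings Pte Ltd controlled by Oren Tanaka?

No

Oren's largest direct stake is 22% in Larkspur, which does not meet the threshold, so Oren controls no company.
In Larkspur, Oren's side holds only 22%, not > 25%.
So Oren does not control Larkspur.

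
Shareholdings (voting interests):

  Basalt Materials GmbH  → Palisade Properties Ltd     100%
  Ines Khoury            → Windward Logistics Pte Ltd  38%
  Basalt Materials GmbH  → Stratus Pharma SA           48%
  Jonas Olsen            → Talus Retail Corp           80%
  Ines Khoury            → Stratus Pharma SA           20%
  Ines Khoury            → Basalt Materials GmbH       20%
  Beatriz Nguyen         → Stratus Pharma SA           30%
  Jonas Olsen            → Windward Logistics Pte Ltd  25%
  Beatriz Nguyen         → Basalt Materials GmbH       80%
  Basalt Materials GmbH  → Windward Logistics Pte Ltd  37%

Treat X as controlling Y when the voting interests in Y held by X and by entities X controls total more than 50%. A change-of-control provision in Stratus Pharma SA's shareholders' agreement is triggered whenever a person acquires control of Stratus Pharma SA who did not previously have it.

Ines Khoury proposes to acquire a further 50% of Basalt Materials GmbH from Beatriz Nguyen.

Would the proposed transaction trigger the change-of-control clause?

The purchase adds only to Ines's holdings (Beatriz's stake shrinks), so Ines is the only person who could newly come to control Stratus.
Ines's largest direct stake is 38% in Windward, which does not meet the threshold, so Ines controls no company.
In Stratus, Ines's side holds only 20%, not > 50%.
So before the transaction, Ines does not control Stratus.
After the purchase, Ines's direct stake in Basalt rises to 20% + 50% = 70%, and Beatriz's stake falls to 30%.
Ines holds 70% of Basalt, so Ines controls Basalt.
Ines and Basalt together hold 20% + 48% = 68% of Stratus, so Ines controls Stratus.
Ines did not control Stratus before and does after, so the clause is triggered.

Yes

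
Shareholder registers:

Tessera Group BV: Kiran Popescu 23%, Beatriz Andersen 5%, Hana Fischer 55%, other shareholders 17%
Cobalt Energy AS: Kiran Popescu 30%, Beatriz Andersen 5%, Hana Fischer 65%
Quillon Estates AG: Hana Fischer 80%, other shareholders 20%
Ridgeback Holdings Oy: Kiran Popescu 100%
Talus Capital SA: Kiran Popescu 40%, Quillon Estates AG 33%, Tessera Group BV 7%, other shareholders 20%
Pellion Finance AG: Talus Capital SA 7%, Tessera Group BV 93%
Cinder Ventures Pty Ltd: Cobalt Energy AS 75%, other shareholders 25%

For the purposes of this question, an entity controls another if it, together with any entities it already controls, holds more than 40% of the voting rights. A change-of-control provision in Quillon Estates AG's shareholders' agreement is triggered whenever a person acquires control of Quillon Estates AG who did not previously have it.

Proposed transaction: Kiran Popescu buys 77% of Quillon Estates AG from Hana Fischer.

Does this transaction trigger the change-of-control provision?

Yes

The purchase adds only to Kiran's holdings (Hana's stake shrinks), so Kiran is the only person who could newly come to control Quillon.
Kiran holds 100% of Ridgeback, so Kiran controls Ridgeback.
Neither Kiran nor any entity Kiran controls holds any voting interest in Quillon.
So before the transaction, Kiran does not control Quillon.
After the purchase, Kiran holds 77% of Quillon directly, and Hana's stake falls to 3%.
Kiran holds 77% of Quillon, so Kiran controls Quillon.
Kiran did not control Quillon before and does after, so the clause is triggered.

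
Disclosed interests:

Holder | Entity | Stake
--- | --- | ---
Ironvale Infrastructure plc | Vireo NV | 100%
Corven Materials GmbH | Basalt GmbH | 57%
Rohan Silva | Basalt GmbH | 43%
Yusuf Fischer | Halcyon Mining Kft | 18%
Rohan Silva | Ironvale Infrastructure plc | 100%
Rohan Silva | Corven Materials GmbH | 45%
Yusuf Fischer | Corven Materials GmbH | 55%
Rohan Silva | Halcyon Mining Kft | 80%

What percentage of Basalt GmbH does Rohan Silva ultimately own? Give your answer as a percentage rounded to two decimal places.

Rohan reaches Basalt along 2 paths.
Direct stake: 43% = 43%.
Via Corven: 45% × 57% = 25.65%.
Total: 43% + 25.65% = 68.65%.

68.65%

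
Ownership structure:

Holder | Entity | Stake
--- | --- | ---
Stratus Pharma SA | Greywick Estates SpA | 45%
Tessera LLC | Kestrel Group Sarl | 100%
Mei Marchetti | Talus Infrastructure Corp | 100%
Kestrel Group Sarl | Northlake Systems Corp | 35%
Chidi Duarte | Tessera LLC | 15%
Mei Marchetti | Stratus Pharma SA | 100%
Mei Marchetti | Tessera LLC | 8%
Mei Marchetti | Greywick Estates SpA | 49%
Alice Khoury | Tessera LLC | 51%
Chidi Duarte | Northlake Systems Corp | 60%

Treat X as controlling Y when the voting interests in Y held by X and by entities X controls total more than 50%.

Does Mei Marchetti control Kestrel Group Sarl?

Mei holds 100% of Stratus, so Mei controls Stratus.
Stratus and Mei together hold 45% + 49% = 94% of Greywick, so Mei controls Greywick.
Mei holds 100% of Talus, so Mei controls Talus.
Neither Mei nor any entity Mei controls holds any voting interest in Kestrel.
So Mei does not control Kestrel.

No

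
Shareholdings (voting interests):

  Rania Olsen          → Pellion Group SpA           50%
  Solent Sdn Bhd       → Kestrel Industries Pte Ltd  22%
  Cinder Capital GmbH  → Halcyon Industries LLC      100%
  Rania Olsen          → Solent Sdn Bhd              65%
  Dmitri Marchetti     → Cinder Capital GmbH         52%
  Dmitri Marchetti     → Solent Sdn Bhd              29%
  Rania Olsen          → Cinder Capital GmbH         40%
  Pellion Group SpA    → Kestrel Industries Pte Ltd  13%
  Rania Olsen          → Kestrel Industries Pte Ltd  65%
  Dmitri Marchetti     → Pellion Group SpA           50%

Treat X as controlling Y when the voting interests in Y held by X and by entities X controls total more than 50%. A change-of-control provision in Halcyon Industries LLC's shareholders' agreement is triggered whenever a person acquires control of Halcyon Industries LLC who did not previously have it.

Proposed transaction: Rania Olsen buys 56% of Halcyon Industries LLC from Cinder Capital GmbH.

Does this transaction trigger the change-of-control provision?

Yes

The purchase adds only to Rania's holdings (Cinder's stake shrinks), so Rania is the only person who could newly come to control Halcyon.
Rania holds 65% of Solent, so Rania controls Solent.
Rania and Solent together hold 65% + 22% = 87% of Kestrel, so Rania controls Kestrel.
Neither Rania nor any entity Rania controls holds any voting interest in Halcyon.
So before the transaction, Rania does not control Halcyon.
After the purchase, Rania holds 56% of Halcyon directly, and Cinder's stake falls to 44%.
Rania holds 56% of Halcyon, so Rania controls Halcyon.
Rania did not control Halcyon before and does after, so the clause is triggered.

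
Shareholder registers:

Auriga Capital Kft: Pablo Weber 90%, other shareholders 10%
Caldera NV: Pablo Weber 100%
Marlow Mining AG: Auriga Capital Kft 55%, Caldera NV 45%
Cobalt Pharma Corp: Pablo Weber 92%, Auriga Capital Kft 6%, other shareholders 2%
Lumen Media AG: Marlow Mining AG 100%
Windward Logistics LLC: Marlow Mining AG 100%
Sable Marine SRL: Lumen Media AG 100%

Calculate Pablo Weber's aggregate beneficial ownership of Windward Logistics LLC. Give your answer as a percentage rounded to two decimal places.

94.50%

Pablo reaches Windward along 2 paths.
Via Auriga → Marlow: 90% × 55% × 100% = 49.5%.
Via Caldera → Marlow: 100% × 45% × 100% = 45%.
Total: 49.5% + 45% = 94.5%.
Rounded: 94.50%.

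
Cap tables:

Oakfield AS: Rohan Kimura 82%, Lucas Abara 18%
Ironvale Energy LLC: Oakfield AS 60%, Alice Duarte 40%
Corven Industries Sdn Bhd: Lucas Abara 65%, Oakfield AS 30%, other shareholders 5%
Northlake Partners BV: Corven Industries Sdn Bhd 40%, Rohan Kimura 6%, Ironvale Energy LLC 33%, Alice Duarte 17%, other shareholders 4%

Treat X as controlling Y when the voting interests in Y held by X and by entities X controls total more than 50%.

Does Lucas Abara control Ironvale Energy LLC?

Lucas holds 65% of Corven, so Lucas controls Corven.
Neither Lucas nor any entity Lucas controls holds any voting interest in Ironvale.
So Lucas does not control Ironvale.

No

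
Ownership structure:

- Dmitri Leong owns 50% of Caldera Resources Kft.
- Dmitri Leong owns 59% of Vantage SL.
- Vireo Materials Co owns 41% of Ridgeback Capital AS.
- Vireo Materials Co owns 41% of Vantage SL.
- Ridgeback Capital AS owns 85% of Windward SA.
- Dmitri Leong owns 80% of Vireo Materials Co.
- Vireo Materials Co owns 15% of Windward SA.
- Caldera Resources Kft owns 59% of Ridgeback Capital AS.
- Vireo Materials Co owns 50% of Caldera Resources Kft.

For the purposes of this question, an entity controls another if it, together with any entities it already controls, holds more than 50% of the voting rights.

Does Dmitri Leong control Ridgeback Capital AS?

Yes

Dmitri holds 80% of Vireo, so Dmitri controls Vireo.
Vireo and Dmitri together hold 50% + 50% = 100% of Caldera, so Dmitri controls Caldera.
Caldera and Vireo together hold 59% + 41% = 100% of Ridgeback, so Dmitri controls Ridgeback.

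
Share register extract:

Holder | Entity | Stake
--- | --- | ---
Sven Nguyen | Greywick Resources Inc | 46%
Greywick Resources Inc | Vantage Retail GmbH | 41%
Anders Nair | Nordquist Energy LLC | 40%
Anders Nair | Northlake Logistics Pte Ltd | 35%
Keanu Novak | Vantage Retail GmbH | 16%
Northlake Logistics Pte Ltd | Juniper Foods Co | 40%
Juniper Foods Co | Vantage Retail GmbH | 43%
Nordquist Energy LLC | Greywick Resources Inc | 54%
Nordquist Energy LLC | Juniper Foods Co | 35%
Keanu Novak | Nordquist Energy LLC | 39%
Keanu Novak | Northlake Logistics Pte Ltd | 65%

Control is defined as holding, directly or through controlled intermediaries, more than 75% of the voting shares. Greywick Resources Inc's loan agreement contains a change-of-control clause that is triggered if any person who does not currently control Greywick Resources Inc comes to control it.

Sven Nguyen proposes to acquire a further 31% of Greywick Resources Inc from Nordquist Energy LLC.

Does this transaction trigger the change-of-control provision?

Yes

The purchase adds only to Sven's holdings (Nordquist's stake shrinks), so Sven is the only person who could newly come to control Greywick.
Sven's largest direct stake is 46% in Greywick, which does not meet the threshold, so Sven controls no company.
In Greywick, Sven's side holds only 46%, not > 75%.
So before the transaction, Sven does not control Greywick.
After the purchase, Sven's direct stake in Greywick rises to 46% + 31% = 77%, and Nordquist's stake falls to 23%.
Sven holds 77% of Greywick, so Sven controls Greywick.
Sven did not control Greywick before and does after, so the clause is triggered.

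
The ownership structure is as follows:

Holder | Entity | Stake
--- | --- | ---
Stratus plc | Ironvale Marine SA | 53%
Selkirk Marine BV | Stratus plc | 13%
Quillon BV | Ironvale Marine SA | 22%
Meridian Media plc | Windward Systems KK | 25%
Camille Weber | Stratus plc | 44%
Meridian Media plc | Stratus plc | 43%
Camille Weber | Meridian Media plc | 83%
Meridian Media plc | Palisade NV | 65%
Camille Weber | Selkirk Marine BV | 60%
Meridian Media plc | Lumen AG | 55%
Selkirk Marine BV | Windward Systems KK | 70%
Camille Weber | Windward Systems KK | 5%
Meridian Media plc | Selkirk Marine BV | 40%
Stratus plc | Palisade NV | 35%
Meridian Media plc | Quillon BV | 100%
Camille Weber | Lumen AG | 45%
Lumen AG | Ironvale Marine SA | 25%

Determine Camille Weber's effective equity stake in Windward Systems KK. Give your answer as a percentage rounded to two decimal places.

90.99%

Camille reaches Windward along 4 paths.
Via Meridian: 83% × 25% = 20.75%.
Via Meridian → Selkirk: 83% × 40% × 70% = 23.24%.
Via Selkirk: 60% × 70% = 42%.
Direct stake: 5% = 5%.
Total: 20.75% + 23.24% + 42% + 5% = 90.99%.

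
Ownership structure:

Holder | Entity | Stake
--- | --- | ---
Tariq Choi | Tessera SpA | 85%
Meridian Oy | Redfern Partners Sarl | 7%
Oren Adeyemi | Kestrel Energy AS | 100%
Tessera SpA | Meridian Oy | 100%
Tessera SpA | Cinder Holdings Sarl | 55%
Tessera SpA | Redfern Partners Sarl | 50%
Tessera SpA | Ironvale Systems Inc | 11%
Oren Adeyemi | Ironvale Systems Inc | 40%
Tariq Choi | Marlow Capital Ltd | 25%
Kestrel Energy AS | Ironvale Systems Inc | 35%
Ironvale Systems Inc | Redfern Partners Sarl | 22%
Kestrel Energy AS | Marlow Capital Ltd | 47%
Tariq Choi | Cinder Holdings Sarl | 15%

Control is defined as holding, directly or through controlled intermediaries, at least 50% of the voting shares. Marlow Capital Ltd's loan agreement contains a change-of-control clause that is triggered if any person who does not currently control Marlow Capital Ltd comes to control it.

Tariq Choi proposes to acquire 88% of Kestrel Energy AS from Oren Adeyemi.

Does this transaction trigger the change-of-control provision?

Yes

The purchase adds only to Tariq's holdings (Oren's stake shrinks), so Tariq is the only person who could newly come to control Marlow.
Tariq holds 85% of Tessera, so Tariq controls Tessera.
Tessera and Tariq together hold 55% + 15% = 70% of Cinder, so Tariq controls Cinder.
Tessera holds 100% of Meridian, so Tariq controls Meridian.
Meridian and Tessera together hold 7% + 50% = 57% of Redfern, so Tariq controls Redfern.
In Marlow, Tariq's side holds only 25%, not ≥ 50%.
So before the transaction, Tariq does not control Marlow.
After the purchase, Tariq holds 88% of Kestrel directly, and Oren's stake falls to 12%.
Tariq holds 88% of Kestrel, so Tariq controls Kestrel.
Kestrel and Tariq together hold 47% + 25% = 72% of Marlow, so Tariq controls Marlow.
Tariq did not control Marlow before and does after, so the clause is triggered.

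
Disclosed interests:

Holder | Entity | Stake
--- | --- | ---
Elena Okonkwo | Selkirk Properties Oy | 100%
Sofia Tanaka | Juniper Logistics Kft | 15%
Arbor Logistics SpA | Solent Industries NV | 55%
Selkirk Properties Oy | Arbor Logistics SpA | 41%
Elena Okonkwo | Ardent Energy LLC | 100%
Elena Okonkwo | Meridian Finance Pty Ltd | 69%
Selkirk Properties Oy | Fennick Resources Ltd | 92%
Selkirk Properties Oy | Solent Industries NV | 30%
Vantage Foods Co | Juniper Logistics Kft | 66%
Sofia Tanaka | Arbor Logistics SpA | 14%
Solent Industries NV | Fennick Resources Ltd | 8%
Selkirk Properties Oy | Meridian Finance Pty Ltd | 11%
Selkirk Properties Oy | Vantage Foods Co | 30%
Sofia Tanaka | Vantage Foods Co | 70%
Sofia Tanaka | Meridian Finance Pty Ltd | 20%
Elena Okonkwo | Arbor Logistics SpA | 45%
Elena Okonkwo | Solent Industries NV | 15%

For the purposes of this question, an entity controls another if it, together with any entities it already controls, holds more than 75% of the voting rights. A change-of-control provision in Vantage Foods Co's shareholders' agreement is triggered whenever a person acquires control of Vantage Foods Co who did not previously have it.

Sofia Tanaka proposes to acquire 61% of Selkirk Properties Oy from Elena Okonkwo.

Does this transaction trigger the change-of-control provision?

No

The purchase adds only to Sofia's holdings (Elena's stake shrinks), so Sofia is the only person who could newly come to control Vantage.
Sofia's largest direct stake is 70% in Vantage, which does not meet the threshold, so Sofia controls no company.
In Vantage, Sofia's side holds only 70%, not > 75%.
So before the transaction, Sofia does not control Vantage.
After the purchase, Sofia holds 61% of Selkirk directly, and Elena's stake falls to 39%.
Sofia's side now holds 61% of Selkirk, not > 75%, so Sofia still does not control Selkirk.
After the transaction, Sofia's side holds 70% of Vantage, not > 75%, so Sofia still does not control Vantage.
No new person acquires control, so the clause is not triggered.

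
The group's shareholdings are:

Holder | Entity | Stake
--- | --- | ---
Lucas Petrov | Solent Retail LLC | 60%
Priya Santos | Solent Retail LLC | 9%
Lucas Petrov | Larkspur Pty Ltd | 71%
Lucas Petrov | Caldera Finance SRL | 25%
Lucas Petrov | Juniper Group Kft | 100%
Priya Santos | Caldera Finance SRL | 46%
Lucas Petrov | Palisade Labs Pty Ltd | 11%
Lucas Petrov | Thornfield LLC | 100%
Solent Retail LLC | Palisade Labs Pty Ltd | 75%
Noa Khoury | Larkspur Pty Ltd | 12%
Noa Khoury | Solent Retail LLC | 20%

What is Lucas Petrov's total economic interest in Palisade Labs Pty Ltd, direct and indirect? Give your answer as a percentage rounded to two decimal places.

56.00%

Lucas reaches Palisade along 2 paths.
Via Solent: 60% × 75% = 45%.
Direct stake: 11% = 11%.
Total: 45% + 11% = 56%.
Rounded: 56.00%.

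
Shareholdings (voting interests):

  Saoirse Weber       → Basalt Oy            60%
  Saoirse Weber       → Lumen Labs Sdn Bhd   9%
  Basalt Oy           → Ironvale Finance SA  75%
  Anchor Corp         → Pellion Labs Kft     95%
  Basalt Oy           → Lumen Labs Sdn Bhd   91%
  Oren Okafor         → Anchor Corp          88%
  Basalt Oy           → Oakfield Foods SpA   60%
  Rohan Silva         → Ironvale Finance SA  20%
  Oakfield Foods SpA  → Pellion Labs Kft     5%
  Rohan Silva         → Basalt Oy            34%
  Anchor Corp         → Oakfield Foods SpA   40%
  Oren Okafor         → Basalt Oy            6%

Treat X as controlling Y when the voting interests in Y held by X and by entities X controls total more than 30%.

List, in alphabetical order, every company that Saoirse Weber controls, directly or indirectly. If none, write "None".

Basalt Oy, Ironvale Finance SA, Lumen Labs Sdn Bhd, Oakfield Foods SpA

Saoirse holds 60% of Basalt, so Saoirse controls Basalt.
Basalt holds 60% of Oakfield, so Saoirse controls Oakfield.
Basalt and Saoirse together hold 91% + 9% = 100% of Lumen, so Saoirse controls Lumen.
Basalt holds 75% of Ironvale, so Saoirse controls Ironvale.
No other company's threshold is met.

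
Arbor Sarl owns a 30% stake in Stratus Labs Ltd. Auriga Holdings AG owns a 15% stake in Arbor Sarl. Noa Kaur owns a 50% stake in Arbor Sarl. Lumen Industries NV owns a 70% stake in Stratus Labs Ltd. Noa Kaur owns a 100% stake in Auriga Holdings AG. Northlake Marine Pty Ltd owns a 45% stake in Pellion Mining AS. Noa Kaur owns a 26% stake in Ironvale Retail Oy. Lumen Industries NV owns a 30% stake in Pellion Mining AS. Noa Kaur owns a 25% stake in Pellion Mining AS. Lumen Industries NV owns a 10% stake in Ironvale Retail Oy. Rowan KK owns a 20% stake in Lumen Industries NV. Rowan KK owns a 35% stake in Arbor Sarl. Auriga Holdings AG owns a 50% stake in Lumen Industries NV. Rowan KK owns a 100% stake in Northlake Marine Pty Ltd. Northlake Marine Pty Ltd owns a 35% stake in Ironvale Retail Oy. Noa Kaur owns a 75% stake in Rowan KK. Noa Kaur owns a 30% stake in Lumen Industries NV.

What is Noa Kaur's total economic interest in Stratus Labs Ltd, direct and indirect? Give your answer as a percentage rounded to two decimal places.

93.88%

Noa reaches Stratus along 6 paths.
Via Arbor: 50% × 30% = 15%.
Via Auriga → Arbor: 100% × 15% × 30% = 4.5%.
Via Rowan → Arbor: 75% × 35% × 30% = 7.875%.
Via Rowan → Lumen: 75% × 20% × 70% = 10.5%.
Via Lumen: 30% × 70% = 21%.
Via Auriga → Lumen: 100% × 50% × 70% = 35%.
Total: 15% + 4.5% + 7.875% + 10.5% + 21% + 35% = 93.875%.
Rounded: 93.88%.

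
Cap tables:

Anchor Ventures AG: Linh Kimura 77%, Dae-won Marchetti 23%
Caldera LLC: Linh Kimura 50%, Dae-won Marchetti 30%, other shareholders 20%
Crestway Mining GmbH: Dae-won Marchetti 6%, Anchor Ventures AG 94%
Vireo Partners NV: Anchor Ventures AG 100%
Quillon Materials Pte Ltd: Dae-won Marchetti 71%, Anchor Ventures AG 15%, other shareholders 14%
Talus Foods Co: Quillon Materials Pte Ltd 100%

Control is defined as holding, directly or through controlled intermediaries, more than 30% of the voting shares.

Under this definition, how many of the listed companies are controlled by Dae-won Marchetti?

2

Dae-won holds 71% of Quillon, so Dae-won controls Quillon.
Quillon holds 100% of Talus, so Dae-won controls Talus.
No other company's threshold is met.
Dae-won controls 2 companies.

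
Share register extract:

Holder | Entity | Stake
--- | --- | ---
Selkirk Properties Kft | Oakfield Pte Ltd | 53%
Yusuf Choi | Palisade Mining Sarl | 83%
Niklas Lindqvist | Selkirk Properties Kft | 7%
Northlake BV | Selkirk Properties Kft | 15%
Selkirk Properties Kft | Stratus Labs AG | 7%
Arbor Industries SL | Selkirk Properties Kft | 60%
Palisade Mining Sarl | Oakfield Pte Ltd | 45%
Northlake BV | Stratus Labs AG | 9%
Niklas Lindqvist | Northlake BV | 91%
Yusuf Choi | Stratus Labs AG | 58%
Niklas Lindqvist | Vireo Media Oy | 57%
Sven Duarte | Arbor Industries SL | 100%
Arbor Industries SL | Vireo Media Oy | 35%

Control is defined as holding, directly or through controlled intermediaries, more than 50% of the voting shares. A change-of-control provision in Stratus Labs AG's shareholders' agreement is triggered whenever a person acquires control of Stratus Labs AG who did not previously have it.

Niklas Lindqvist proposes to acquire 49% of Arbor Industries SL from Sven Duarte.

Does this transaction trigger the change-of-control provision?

The purchase adds only to Niklas's holdings (Sven's stake shrinks), so Niklas is the only person who could newly come to control Stratus.
Niklas holds 91% of Northlake, so Niklas controls Northlake.
Niklas holds 57% of Vireo, so Niklas controls Vireo.
In Stratus, Niklas's side holds only 9%, not > 50%.
So before the transaction, Niklas does not control Stratus.
After the purchase, Niklas holds 49% of Arbor directly, and Sven's stake falls to 51%.
Niklas's side now holds 49% of Arbor, not > 50%, so Niklas still does not control Arbor.
After the transaction, Niklas's side holds 9% of Stratus, not > 50%, so Niklas still does not control Stratus.
No new person acquires control, so the clause is not triggered.

No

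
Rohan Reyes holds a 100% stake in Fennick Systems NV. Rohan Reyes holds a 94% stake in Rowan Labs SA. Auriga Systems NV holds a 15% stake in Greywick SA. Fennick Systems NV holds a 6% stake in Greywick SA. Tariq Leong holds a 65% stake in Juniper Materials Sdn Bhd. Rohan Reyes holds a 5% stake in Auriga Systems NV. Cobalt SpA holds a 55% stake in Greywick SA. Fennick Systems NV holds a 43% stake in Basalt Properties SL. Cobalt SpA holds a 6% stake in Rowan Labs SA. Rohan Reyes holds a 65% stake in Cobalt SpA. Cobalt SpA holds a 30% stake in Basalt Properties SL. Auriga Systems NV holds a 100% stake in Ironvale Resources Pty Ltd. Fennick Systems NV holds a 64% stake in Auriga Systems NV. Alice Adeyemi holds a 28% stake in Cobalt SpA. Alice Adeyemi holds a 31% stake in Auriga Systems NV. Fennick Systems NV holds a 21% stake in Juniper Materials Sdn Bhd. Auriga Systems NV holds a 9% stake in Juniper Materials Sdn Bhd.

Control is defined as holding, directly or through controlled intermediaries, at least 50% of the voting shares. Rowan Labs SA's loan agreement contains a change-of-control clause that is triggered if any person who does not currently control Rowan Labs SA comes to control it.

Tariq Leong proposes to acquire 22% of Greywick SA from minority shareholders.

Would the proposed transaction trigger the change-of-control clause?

No

The purchase changes only Tariq's holdings, so Tariq is the only person who could newly come to control Rowan.
Tariq holds 65% of Juniper, so Tariq controls Juniper.
Neither Tariq nor any entity Tariq controls holds any voting interest in Rowan.
So before the transaction, Tariq does not control Rowan.
After the purchase, Tariq holds 22% of Greywick directly.
Tariq's side now holds 22% of Greywick, not ≥ 50%, so Tariq still does not control Greywick.
After the transaction, neither Tariq nor any entity Tariq controls holds a voting interest in Rowan, so Tariq still does not control it.
No new person acquires control, so the clause is not triggered.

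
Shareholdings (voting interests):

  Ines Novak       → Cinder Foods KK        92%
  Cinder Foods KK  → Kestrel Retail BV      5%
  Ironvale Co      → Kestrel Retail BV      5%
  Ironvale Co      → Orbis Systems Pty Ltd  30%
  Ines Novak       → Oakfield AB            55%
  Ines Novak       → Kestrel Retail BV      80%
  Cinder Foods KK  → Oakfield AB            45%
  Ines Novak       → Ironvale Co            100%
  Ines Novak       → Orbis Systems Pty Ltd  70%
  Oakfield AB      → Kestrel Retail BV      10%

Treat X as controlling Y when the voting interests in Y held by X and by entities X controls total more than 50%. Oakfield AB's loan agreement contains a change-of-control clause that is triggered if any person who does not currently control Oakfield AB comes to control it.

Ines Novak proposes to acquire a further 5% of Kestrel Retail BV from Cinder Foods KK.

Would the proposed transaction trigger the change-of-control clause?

The purchase adds only to Ines's holdings (Cinder's stake shrinks), so Ines is the only person who could newly come to control Oakfield.
Ines holds 92% of Cinder, so Ines controls Cinder.
Ines and Cinder together hold 55% + 45% = 100% of Oakfield, so Ines controls Oakfield.
So Ines already controls Oakfield before the transaction.
After the purchase, Ines's direct stake in Kestrel rises to 80% + 5% = 85%, and Cinder's stake falls to 0%.
Ines controlled Oakfield already, so this is not a new person acquiring control; every other person's position is unchanged or reduced.
No new person acquires control, so the clause is not triggered.

No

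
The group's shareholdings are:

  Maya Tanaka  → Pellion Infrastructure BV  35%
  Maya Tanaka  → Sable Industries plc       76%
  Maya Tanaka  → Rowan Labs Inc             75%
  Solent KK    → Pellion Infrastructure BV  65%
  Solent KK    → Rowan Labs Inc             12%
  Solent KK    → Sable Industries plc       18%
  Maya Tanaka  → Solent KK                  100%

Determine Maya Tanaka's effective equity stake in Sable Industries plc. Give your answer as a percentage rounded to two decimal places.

94.00%

Maya reaches Sable along 2 paths.
Direct stake: 76% = 76%.
Via Solent: 100% × 18% = 18%.
Total: 76% + 18% = 94%.
Rounded: 94.00%.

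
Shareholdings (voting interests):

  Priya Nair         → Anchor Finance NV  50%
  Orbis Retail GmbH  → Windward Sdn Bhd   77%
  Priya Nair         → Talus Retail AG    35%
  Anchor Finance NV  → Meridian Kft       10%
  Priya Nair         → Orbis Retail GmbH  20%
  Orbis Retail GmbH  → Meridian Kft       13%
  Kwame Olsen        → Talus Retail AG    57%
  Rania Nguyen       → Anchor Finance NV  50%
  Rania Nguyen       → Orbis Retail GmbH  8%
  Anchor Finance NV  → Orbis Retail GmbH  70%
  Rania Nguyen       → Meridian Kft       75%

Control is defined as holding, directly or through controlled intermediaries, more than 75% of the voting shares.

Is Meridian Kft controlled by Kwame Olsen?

Kwame's largest direct stake is 57% in Talus, which does not meet the threshold, so Kwame controls no company.
Neither Kwame nor any entity Kwame controls holds any voting interest in Meridian.
So Kwame does not control Meridian.

No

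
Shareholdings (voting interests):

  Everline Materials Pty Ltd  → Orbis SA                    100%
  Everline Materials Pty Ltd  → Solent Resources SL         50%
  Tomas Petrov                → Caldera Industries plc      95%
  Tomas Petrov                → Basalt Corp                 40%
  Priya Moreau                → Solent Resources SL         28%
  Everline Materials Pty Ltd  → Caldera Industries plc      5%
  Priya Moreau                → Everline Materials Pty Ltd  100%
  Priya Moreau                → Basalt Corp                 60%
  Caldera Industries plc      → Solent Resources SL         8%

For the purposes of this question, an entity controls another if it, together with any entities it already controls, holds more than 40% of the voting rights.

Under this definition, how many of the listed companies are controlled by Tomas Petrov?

Tomas holds 95% of Caldera, so Tomas controls Caldera.
No other company's threshold is met.
Tomas controls 1 company.

1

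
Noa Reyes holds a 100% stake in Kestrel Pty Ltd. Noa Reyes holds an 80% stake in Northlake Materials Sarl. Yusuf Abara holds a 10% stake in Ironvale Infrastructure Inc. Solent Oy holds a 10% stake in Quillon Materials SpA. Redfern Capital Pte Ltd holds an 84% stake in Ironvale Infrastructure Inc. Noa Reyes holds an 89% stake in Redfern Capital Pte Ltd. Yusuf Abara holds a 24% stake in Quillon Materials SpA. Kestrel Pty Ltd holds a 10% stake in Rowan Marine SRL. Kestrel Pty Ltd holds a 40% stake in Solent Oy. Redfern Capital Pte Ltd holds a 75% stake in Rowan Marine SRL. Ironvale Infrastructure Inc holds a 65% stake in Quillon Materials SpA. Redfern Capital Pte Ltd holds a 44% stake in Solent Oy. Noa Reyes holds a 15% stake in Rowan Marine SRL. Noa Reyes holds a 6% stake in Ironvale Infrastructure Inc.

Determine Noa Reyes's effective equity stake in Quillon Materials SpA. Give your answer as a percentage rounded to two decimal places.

Noa reaches Quillon along 4 paths.
Via Redfern → Ironvale: 89% × 84% × 65% = 48.594%.
Via Ironvale: 6% × 65% = 3.9%.
Via Redfern → Solent: 89% × 44% × 10% = 3.916%.
Via Kestrel → Solent: 100% × 40% × 10% = 4%.
Total: 48.594% + 3.9% + 3.916% + 4% = 60.41%.

60.41%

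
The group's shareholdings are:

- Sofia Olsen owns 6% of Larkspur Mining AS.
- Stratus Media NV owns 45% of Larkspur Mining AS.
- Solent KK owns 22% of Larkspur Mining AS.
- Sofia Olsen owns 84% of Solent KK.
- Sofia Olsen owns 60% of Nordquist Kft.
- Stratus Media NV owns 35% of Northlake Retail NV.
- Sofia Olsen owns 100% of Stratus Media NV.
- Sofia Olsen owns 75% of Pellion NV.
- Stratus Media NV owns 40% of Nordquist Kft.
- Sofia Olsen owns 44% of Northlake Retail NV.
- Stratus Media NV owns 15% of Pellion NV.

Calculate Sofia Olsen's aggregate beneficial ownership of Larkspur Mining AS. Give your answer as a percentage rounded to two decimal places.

69.48%

Sofia reaches Larkspur along 3 paths.
Via Stratus: 100% × 45% = 45%.
Direct stake: 6% = 6%.
Via Solent: 84% × 22% = 18.48%.
Total: 45% + 6% + 18.48% = 69.48%.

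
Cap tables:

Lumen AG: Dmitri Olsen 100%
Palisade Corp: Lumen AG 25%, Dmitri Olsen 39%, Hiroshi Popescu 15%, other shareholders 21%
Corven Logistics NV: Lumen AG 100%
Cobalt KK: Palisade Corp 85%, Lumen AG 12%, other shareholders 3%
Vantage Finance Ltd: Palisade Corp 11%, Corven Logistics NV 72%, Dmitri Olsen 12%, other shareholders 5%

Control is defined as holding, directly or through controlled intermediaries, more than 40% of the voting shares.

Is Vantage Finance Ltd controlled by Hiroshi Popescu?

No

Hiroshi's largest direct stake is 15% in Palisade, which does not meet the threshold, so Hiroshi controls no company.
Neither Hiroshi nor any entity Hiroshi controls holds any voting interest in Vantage.
So Hiroshi does not control Vantage.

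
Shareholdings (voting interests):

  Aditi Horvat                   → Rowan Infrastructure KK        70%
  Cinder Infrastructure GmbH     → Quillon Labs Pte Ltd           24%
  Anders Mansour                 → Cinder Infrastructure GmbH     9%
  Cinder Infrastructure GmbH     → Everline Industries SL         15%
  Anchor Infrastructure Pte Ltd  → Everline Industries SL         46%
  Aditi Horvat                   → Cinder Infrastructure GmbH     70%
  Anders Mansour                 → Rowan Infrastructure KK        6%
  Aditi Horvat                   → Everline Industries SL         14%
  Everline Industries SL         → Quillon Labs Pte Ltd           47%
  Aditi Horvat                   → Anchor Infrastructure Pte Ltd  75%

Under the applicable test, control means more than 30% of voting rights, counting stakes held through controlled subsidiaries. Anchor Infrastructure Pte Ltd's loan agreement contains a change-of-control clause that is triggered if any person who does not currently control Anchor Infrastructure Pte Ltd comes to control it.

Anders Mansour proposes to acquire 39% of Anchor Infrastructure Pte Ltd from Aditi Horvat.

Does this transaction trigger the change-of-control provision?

The purchase adds only to Anders's holdings (Aditi's stake shrinks), so Anders is the only person who could newly come to control Anchor.
Anders's largest direct stake is 9% in Cinder, which does not meet the threshold, so Anders controls no company.
Neither Anders nor any entity Anders controls holds any voting interest in Anchor.
So before the transaction, Anders does not control Anchor.
After the purchase, Anders holds 39% of Anchor directly, and Aditi's stake falls to 36%.
Anders holds 39% of Anchor, so Anders controls Anchor.
Anders did not control Anchor before and does after, so the clause is triggered.

Yes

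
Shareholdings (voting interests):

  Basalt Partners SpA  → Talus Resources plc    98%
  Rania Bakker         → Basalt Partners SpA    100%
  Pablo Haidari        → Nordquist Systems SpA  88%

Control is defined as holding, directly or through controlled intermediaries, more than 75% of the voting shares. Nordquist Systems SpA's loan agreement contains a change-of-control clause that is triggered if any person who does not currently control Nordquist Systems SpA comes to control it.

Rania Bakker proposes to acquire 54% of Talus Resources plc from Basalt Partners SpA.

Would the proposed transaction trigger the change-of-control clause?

The purchase adds only to Rania's holdings (Basalt's stake shrinks), so Rania is the only person who could newly come to control Nordquist.
Rania holds 100% of Basalt, so Rania controls Basalt.
Basalt holds 98% of Talus, so Rania controls Talus.
Neither Rania nor any entity Rania controls holds any voting interest in Nordquist.
So before the transaction, Rania does not control Nordquist.
After the purchase, Rania holds 54% of Talus directly, and Basalt's stake falls to 44%.
Basalt and Rania together hold 44% + 54% = 98% of Talus, so Rania controls Talus.
After the transaction, neither Rania nor any entity Rania controls holds a voting interest in Nordquist, so Rania still does not control it.
No new person acquires control, so the clause is not triggered.

No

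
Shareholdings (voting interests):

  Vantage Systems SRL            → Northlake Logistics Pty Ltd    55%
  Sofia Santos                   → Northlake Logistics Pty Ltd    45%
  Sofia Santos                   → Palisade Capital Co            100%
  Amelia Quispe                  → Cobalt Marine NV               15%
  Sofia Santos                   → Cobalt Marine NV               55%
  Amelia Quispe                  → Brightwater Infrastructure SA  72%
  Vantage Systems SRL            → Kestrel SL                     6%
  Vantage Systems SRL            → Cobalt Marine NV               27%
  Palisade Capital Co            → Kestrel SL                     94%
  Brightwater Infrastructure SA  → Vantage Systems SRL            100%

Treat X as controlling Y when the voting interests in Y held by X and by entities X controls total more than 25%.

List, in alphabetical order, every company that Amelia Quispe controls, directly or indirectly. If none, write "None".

Amelia holds 72% of Brightwater, so Amelia controls Brightwater.
Brightwater holds 100% of Vantage, so Amelia controls Vantage.
Vantage and Amelia together hold 27% + 15% = 42% of Cobalt, so Amelia controls Cobalt.
Vantage holds 55% of Northlake, so Amelia controls Northlake.
No other company's threshold is met.

Brightwater Infrastructure SA, Cobalt Marine NV, Northlake Logistics Pty Ltd, Vantage Systems SRL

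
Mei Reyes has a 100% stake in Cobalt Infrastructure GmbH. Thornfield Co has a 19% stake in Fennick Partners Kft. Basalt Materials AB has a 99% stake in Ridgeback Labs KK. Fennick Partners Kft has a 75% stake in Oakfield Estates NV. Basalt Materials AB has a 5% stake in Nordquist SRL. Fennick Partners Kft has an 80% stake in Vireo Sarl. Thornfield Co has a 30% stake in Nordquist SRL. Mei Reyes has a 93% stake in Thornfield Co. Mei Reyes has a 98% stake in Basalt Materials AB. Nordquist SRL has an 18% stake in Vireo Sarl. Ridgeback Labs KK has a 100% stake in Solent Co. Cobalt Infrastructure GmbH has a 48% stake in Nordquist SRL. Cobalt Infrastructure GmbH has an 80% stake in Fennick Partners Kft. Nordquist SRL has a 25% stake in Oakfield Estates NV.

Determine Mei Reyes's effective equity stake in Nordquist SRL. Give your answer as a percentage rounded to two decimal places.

Mei reaches Nordquist along 3 paths.
Via Thornfield: 93% × 30% = 27.9%.
Via Basalt: 98% × 5% = 4.9%.
Via Cobalt: 100% × 48% = 48%.
Total: 27.9% + 4.9% + 48% = 80.8%.
Rounded: 80.80%.

80.80%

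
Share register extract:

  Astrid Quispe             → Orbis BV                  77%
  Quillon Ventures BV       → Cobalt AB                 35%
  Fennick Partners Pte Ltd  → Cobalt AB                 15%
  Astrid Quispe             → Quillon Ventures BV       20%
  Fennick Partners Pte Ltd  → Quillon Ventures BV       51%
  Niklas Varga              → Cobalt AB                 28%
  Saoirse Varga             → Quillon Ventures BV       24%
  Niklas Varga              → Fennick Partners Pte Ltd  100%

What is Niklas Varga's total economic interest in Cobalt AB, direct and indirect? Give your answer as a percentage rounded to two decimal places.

Niklas reaches Cobalt along 3 paths.
Direct stake: 28% = 28%.
Via Fennick: 100% × 15% = 15%.
Via Fennick → Quillon: 100% × 51% × 35% = 17.85%.
Total: 28% + 15% + 17.85% = 60.85%.

60.85%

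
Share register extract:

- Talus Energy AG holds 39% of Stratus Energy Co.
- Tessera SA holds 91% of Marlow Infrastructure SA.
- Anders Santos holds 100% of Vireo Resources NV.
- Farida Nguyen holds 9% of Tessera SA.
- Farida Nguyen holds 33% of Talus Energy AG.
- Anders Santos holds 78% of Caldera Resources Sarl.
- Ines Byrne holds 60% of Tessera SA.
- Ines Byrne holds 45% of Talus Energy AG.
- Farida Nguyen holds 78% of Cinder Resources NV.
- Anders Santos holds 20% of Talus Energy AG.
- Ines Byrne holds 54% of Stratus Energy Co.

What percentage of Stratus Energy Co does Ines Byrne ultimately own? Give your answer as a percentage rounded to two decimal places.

Ines reaches Stratus along 2 paths.
Via Talus: 45% × 39% = 17.55%.
Direct stake: 54% = 54%.
Total: 17.55% + 54% = 71.55%.

71.55%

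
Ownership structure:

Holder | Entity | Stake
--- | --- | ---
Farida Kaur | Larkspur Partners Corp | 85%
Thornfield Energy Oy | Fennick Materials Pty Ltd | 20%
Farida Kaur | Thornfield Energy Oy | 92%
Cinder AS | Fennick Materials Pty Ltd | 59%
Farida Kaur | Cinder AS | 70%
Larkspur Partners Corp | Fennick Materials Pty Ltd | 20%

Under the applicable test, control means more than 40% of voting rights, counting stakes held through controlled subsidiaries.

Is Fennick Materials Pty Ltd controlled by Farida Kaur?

Yes

Farida holds 92% of Thornfield, so Farida controls Thornfield.
Farida holds 85% of Larkspur, so Farida controls Larkspur.
Farida holds 70% of Cinder, so Farida controls Cinder.
Thornfield and Cinder and Larkspur together hold 20% + 59% + 20% = 99% of Fennick, so Farida controls Fennick.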